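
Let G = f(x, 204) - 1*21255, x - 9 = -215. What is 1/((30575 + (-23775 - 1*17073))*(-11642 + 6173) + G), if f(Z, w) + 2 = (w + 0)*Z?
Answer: 1/56119756 ≈ 1.7819e-8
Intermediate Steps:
x = -206 (x = 9 - 215 = -206)
f(Z, w) = -2 + Z*w (f(Z, w) = -2 + (w + 0)*Z = -2 + w*Z = -2 + Z*w)
G = -63281 (G = (-2 - 206*204) - 1*21255 = (-2 - 42024) - 21255 = -42026 - 21255 = -63281)
1/((30575 + (-23775 - 1*17073))*(-11642 + 6173) + G) = 1/((30575 + (-23775 - 1*17073))*(-11642 + 6173) - 63281) = 1/((30575 + (-23775 - 17073))*(-5469) - 63281) = 1/((30575 - 40848)*(-5469) - 63281) = 1/(-10273*(-5469) - 63281) = 1/(56183037 - 63281) = 1/56119756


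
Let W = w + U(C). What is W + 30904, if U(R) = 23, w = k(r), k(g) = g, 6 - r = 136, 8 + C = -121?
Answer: 30797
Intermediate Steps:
C = -129 (C = -8 - 121 = -129)
r = -130 (r = 6 - 1*136 = 6 - 136 = -130)
w = -130
W = -107 (W = -130 + 23 = -107)
W + 30904 = -107 + 30904 = 30797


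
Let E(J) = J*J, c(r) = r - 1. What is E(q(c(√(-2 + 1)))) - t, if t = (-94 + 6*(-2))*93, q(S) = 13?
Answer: 10027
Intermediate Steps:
c(r) = -1 + r
E(J) = J²
t = -9858 (t = (-94 - 12)*93 = -106*93 = -9858)
E(q(c(√(-2 + 1)))) - t = 13² - 1*(-9858) = 169 + 9858 = 10027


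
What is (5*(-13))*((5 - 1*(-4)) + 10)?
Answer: -1235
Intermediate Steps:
(5*(-13))*((5 - 1*(-4)) + 10) = -65*((5 + 4) + 10) = -65*(9 + 10) = -65*19 = -1235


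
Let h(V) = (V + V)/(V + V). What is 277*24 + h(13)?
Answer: 6649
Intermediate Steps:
h(V) = 1 (h(V) = (2*V)/((2*V)) = (2*V)*(1/(2*V)) = 1)
277*24 + h(13) = 277*24 + 1 = 6648 + 1 = 6649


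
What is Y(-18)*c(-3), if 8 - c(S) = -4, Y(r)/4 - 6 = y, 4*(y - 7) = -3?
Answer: 588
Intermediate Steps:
y = 25/4 (y = 7 + (¼)*(-3) = 7 - ¾ = 25/4 ≈ 6.2500)
Y(r) = 49 (Y(r) = 24 + 4*(25/4) = 24 + 25 = 49)
c(S) = 12 (c(S) = 8 - 1*(-4) = 8 + 4 = 12)
Y(-18)*c(-3) = 49*12 = 588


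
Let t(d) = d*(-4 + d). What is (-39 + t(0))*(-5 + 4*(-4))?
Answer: 819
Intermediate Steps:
(-39 + t(0))*(-5 + 4*(-4)) = (-39 + 0*(-4 + 0))*(-5 + 4*(-4)) = (-39 + 0*(-4))*(-5 - 16) = (-39 + 0)*(-21) = -39*(-21) = 819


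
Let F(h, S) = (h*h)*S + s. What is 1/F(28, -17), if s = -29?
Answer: -1/13357 ≈ -7.4867e-5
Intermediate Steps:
F(h, S) = -29 + S*h² (F(h, S) = (h*h)*S - 29 = h²*S - 29 = S*h² - 29 = -29 + S*h²)
1/F(28, -17) = 1/(-29 - 17*28²) = 1/(-29 - 17*784) = 1/(-29 - 13328) = 1/(-13357) = -1/13357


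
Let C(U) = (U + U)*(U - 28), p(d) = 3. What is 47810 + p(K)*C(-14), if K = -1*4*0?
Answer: 51338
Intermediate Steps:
K = 0 (K = -4*0 = 0)
C(U) = 2*U*(-28 + U) (C(U) = (2*U)*(-28 + U) = 2*U*(-28 + U))
47810 + p(K)*C(-14) = 47810 + 3*(2*(-14)*(-28 - 14)) = 47810 + 3*(2*(-14)*(-42)) = 47810 + 3*1176 = 47810 + 3528 = 51338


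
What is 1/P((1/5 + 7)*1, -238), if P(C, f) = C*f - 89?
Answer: -5/9013 ≈ -0.00055475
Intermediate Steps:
P(C, f) = -89 + C*f
1/P((1/5 + 7)*1, -238) = 1/(-89 + ((1/5 + 7)*1)*(-238)) = 1/(-89 + ((⅕ + 7)*1)*(-238)) = 1/(-89 + ((36/5)*1)*(-238)) = 1/(-89 + (36/5)*(-238)) = 1/(-89 - 8568/5) = 1/(-9013/5) = -5/9013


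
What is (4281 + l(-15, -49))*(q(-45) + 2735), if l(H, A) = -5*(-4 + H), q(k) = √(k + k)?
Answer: 11968360 + 13128*I*√10 ≈ 1.1968e+7 + 41514.0*I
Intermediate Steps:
q(k) = √2*√k (q(k) = √(2*k) = √2*√k)
l(H, A) = 20 - 5*H
(4281 + l(-15, -49))*(q(-45) + 2735) = (4281 + (20 - 5*(-15)))*(√2*√(-45) + 2735) = (4281 + (20 + 75))*(√2*(3*I*√5) + 2735) = (4281 + 95)*(3*I*√10 + 2735) = 4376*(2735 + 3*I*√10) = 11968360 + 13128*I*√10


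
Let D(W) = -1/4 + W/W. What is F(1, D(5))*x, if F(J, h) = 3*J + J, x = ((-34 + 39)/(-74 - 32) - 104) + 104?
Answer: -10/53 ≈ -0.18868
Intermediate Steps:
D(W) = ¾ (D(W) = -1*¼ + 1 = -¼ + 1 = ¾)
x = -5/106 (x = (5/(-106) - 104) + 104 = (5*(-1/106) - 104) + 104 = (-5/106 - 104) + 104 = -11029/106 + 104 = -5/106 ≈ -0.047170)
F(J, h) = 4*J
F(1, D(5))*x = (4*1)*(-5/106) = 4*(-5/106) = -10/53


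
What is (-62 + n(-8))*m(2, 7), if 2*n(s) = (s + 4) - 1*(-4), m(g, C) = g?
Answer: -124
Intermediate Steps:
n(s) = 4 + s/2 (n(s) = ((s + 4) - 1*(-4))/2 = ((4 + s) + 4)/2 = (8 + s)/2 = 4 + s/2)
(-62 + n(-8))*m(2, 7) = (-62 + (4 + (½)*(-8)))*2 = (-62 + (4 - 4))*2 = (-62 + 0)*2 = -62*2 = -124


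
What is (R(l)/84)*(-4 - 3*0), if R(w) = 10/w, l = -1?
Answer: 10/21 ≈ 0.47619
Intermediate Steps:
(R(l)/84)*(-4 - 3*0) = ((10/(-1))/84)*(-4 - 3*0) = ((10*(-1))*(1/84))*(-4 + 0) = -10*1/84*(-4) = -5/42*(-4) = 10/21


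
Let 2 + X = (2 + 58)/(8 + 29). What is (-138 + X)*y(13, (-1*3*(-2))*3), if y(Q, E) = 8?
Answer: -40960/37 ≈ -1107.0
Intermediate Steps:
X = -14/37 (X = -2 + (2 + 58)/(8 + 29) = -2 + 60/37 = -14/37 ≈ -0.37838)
(-138 + X)*y(13, (-1*3*(-2))*3) = (-138 - 14/37)*8 = -5120/37*8 = -40960/37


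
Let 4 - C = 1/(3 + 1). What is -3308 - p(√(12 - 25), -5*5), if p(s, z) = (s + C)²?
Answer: -52945/16 - 15*I*√13/2 ≈ -3309.1 - 27.042*I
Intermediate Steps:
C = 15/4 (C = 4 - 1/(3 + 1) = 4 - 1/4 = 4 - 1*¼ = 4 - ¼ = 15/4 ≈ 3.7500)
p(s, z) = (15/4 + s)² (p(s, z) = (s + 15/4)² = (15/4 + s)²)
-3308 - p(√(12 - 25), -5*5) = -3308 - (15 + 4*√(12 - 25))²/16 = -3308 - (15 + 4*√(-13))²/16 = -3308 - (15 + 4*(I*√13))²/16 = -3308 - (15 + 4*I*√13)²/16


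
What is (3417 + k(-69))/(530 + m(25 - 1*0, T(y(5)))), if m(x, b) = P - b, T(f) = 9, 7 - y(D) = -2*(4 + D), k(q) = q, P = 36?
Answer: 3348/557 ≈ 6.0108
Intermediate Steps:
y(D) = 15 + 2*D (y(D) = 7 - (-2)*(4 + D) = 7 - (-8 - 2*D) = 7 + (8 + 2*D) = 15 + 2*D)
m(x, b) = 36 - b
(3417 + k(-69))/(530 + m(25 - 1*0, T(y(5)))) = (3417 - 69)/(530 + (36 - 1*9)) = 3348/(530 + (36 - 9)) = 3348/(530 + 27) = 3348/557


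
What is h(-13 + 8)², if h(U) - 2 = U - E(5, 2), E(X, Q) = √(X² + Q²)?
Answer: 38 + 6*√29 ≈ 70.311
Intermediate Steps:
E(X, Q) = √(Q² + X²)
h(U) = 2 + U - √29 (h(U) = 2 + (U - √(2² + 5²)) = 2 + (U - √(4 + 25)) = 2 + (U - √29) = 2 + U - √29)
h(-13 + 8)² = (2 + (-13 + 8) - √29)² = (2 - 5 - √29)² = (-3 - √29)²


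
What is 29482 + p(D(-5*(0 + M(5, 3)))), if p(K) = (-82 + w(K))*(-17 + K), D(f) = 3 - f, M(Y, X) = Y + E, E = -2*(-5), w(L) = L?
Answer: 29238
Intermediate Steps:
E = 10
M(Y, X) = 10 + Y (M(Y, X) = Y + 10 = 10 + Y)
p(K) = (-82 + K)*(-17 + K)
29482 + p(D(-5*(0 + M(5, 3)))) = 29482 + (1394 + (3 - (-5)*(0 + (10 + 5)))² - 99*(3 - (-5)*(0 + (10 + 5)))) = 29482 + (1394 + (3 - (-5)*(0 + 15))² - 99*(3 - (-5)*(0 + 15))) = 29482 + (1394 + (3 - (-5)*15)² - 99*(3 - (-5)*15)) = 29482 + (1394 + (3 - 1*(-75))² - 99*(3 - 1*(-75))) = 29482 + (1394 + (3 + 75)² - 99*(3 + 75)) = 29482 + (1394 + 78² - 99*78) = 29482 + (1394 + 6084 - 7722) = 29482 - 244 = 29238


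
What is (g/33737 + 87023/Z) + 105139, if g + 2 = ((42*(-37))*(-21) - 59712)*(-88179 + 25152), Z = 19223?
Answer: 100995186746932/648526351 ≈ 1.5573e+5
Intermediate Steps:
g = 1706645104 (g = -2 + ((42*(-37))*(-21) - 59712)*(-88179 + 25152) = -2 + (-1554*(-21) - 59712)*(-63027) = -2 + (32634 - 59712)*(-63027) = -2 - 27078*(-63027) = -2 + 1706645106 = 1706645104)
(g/33737 + 87023/Z) + 105139 = (1706645104/33737 + 87023/19223) + 105139 = 32809774729143/648526351 + 105139 = 100995186746932/648526351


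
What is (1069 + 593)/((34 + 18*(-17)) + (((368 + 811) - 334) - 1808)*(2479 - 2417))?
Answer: -831/29989 ≈ -0.027710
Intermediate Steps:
(1069 + 593)/((34 + 18*(-17)) + (((368 + 811) - 334) - 1808)*(2479 - 2417)) = 1662/((34 - 306) + ((1179 - 334) - 1808)*62) = 1662/(-272 + (845 - 1808)*62) = 1662/(-272 - 963*62) = 1662/(-272 - 59706) = 1662/(-59978) = 1662*(-1/59978) = -831/29989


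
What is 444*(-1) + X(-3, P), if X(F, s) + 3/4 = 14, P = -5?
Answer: -1723/4 ≈ -430.75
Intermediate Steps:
X(F, s) = 53/4 (X(F, s) = -3/4 + 14 = 53/4)
444*(-1) + X(-3, P) = 444*(-1) + 53/4 = -444 + 53/4 = -1723/4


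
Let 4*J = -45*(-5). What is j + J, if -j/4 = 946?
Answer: -14911/4 ≈ -3727.8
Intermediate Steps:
J = 225/4 (J = (-45*(-5))/4 = (1/4)*225 = 225/4 ≈ 56.250)
j = -3784 (j = -4*946 = -3784)
j + J = -3784 + 225/4 = -14911/4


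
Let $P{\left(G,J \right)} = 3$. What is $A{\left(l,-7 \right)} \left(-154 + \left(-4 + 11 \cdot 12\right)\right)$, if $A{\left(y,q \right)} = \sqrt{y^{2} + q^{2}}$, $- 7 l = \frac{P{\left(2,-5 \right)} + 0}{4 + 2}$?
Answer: $- \frac{13 \sqrt{9605}}{7} \approx -182.01$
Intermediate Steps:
$l = - \frac{1}{14}$ ($l = - \frac{\left(3 + 0\right) \frac{1}{4 + 2}}{7} = - \frac{3 \cdot \frac{1}{6}}{7} = \left(- \frac{1}{7}\right) \frac{1}{2} = - \frac{1}{14} \approx -0.071429$)
$A{\left(y,q \right)} = \sqrt{q^{2} + y^{2}}$
$A{\left(l,-7 \right)} \left(-154 + \left(-4 + 11 \cdot 12\right)\right) = \sqrt{\left(-7\right)^{2} + \left(- \frac{1}{14}\right)^{2}} \left(-154 + \left(-4 + 11 \cdot 12\right)\right) = \sqrt{49 + \frac{1}{196}} \left(-154 + \left(-4 + 132\right)\right) = \sqrt{\frac{9605}{196}} \left(-154 + 128\right) = \frac{\sqrt{9605}}{14} \left(-26\right) = - \frac{13 \sqrt{9605}}{7}$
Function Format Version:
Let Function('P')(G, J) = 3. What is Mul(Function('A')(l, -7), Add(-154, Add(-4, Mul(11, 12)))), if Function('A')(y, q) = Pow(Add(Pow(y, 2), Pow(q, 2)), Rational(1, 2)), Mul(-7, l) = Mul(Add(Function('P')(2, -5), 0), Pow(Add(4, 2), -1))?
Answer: Mul(Rational(-13, 7), Pow(9605, Rational(1, 2))) ≈ -182.01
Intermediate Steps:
l = Rational(-1, 14) (l = Mul(Rational(-1, 7), Mul(Add(3, 0), Pow(Add(4, 2), -1))) = Mul(Rational(-1, 7), Mul(3, Pow(6, -1))) = Mul(Rational(-1, 7), Mul(3, Rational(1, 6))) = Mul(Rational(-1, 7), Rational(1, 2)) = Rational(-1, 14) ≈ -0.071429)
Function('A')(y, q) = Pow(Add(Pow(q, 2), Pow(y, 2)), Rational(1, 2))
Mul(Function('A')(l, -7), Add(-154, Add(-4, Mul(11, 12)))) = Mul(Pow(Add(Pow(-7, 2), Pow(Rational(-1, 14), 2)), Rational(1, 2)), Add(-154, Add(-4, Mul(11, 12)))) = Mul(Pow(Add(49, Rational(1, 196)), Rational(1, 2)), Add(-154, Add(-4, 132))) = Mul(Pow(Rational(9605, 196), Rational(1, 2)), Add(-154, 128)) = Mul(Mul(Rational(1, 14), Pow(9605, Rational(1, 2))), -26) = Mul(Rational(-13, 7), Pow(9605, Rational(1, 2)))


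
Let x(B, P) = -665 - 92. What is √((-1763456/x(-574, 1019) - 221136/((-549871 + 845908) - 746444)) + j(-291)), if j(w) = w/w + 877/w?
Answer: √22917791531596349186576610/99218806809 ≈ 48.249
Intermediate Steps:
x(B, P) = -757
j(w) = 1 + 877/w
√((-1763456/x(-574, 1019) - 221136/((-549871 + 845908) - 746444)) + j(-291)) = √((-1763456/(-757) - 221136/((-549871 + 845908) - 746444)) + (877 - 291)/(-291)) = √((-1763456*(-1/757) - 221136/(296037 - 746444)) - 1/291*586) = √((1763456/757 - 221136/(-450407)) - 586/291) = √((1763456/757 - 221136*(-1/450407)) - 586/291) = √((1763456/757 + 221136/450407) - 586/291) = √(794440326544/340958099 - 586/291) = √(230982333578290/99218806809) = √22917791531596349186576610/99218806809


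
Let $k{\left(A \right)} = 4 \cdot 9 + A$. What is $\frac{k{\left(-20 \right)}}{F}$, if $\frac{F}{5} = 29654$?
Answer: $\frac{8}{74135} \approx 0.00010791$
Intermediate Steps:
$F = 148270$ ($F = 5 \cdot 29654 = 148270$)
$k{\left(A \right)} = 36 + A$
$\frac{k{\left(-20 \right)}}{F} = \frac{36 - 20}{148270} = 16 \cdot \frac{1}{148270} = \frac{8}{74135}$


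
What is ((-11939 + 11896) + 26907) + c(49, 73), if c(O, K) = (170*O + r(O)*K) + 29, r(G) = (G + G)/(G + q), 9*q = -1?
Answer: 7781253/220 ≈ 35369.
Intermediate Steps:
q = -⅑ (q = (⅑)*(-1) = -⅑ ≈ -0.11111)
r(G) = 2*G/(-⅑ + G) (r(G) = (G + G)/(G - ⅑) = (2*G)/(-⅑ + G) = 2*G/(-⅑ + G))
c(O, K) = 29 + 170*O + 18*K*O/(-1 + 9*O) (c(O, K) = (170*O + (18*O/(-1 + 9*O))*K) + 29 = (170*O + 18*K*O/(-1 + 9*O)) + 29 = 29 + 170*O + 18*K*O/(-1 + 9*O))
((-11939 + 11896) + 26907) + c(49, 73) = ((-11939 + 11896) + 26907) + ((-1 + 9*49)*(29 + 170*49) + 18*73*49)/(-1 + 9*49) = (-43 + 26907) + ((-1 + 441)*(29 + 8330) + 64386)/(-1 + 441) = 26864 + (440*8359 + 64386)/440 = 26864 + (3677960 + 64386)/440 = 26864 + (1/440)*3742346 = 26864 + 1871173/220 = 7781253/220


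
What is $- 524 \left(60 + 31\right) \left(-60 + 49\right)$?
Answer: $524524$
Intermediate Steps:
$- 524 \left(60 + 31\right) \left(-60 + 49\right) = - 524 \cdot 91 \left(-11\right) = \left(-524\right) \left(-1001\right) = 524524$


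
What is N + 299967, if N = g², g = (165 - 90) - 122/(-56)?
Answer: 239844049/784 ≈ 3.0592e+5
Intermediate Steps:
g = 2161/28 (g = 75 - 122*(-1/56) = 75 + 61/28 = 2161/28 ≈ 77.179)
N = 4669921/784 (N = (2161/28)² = 4669921/784 ≈ 5956.5)
N + 299967 = 4669921/784 + 299967 = 239844049/784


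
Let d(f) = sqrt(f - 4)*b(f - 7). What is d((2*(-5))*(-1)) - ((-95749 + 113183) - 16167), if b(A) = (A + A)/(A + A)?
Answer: -1267 + sqrt(6) ≈ -1264.6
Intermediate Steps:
b(A) = 1 (b(A) = (2*A)/((2*A)) = (2*A)*(1/(2*A)) = 1)
d(f) = sqrt(-4 + f) (d(f) = sqrt(f - 4)*1 = sqrt(-4 + f)*1 = sqrt(-4 + f))
d((2*(-5))*(-1)) - ((-95749 + 113183) - 16167) = sqrt(-4 + (2*(-5))*(-1)) - ((-95749 + 113183) - 16167) = sqrt(-4 - 10*(-1)) - (17434 - 16167) = sqrt(-4 + 10) - 1*1267 = sqrt(6) - 1267 = -1267 + sqrt(6)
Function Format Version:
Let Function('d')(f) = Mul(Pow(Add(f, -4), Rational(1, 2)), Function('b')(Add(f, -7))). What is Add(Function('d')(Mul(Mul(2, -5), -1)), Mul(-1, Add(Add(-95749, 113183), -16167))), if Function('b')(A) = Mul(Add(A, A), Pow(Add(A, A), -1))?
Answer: Add(-1267, Pow(6, Rational(1, 2))) ≈ -1264.6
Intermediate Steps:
Function('b')(A) = 1 (Function('b')(A) = Mul(Mul(2, A), Pow(Mul(2, A), -1)) = Mul(Mul(2, A), Mul(Rational(1, 2), Pow(A, -1))) = 1)
Function('d')(f) = Pow(Add(-4, f), Rational(1, 2)) (Function('d')(f) = Mul(Pow(Add(f, -4), Rational(1, 2)), 1) = Mul(Pow(Add(-4, f), Rational(1, 2)), 1) = Pow(Add(-4, f), Rational(1, 2)))
Add(Function('d')(Mul(Mul(2, -5), -1)), Mul(-1, Add(Add(-95749, 113183), -16167))) = Add(Pow(Add(-4, Mul(Mul(2, -5), -1)), Rational(1, 2)), Mul(-1, Add(Add(-95749, 113183), -16167))) = Add(Pow(Add(-4, Mul(-10, -1)), Rational(1, 2)), Mul(-1, Add(17434, -16167))) = Add(Pow(Add(-4, 10), Rational(1, 2)), Mul(-1, 1267)) = Add(Pow(6, Rational(1, 2)), -1267) = Add(-1267, Pow(6, Rational(1, 2)))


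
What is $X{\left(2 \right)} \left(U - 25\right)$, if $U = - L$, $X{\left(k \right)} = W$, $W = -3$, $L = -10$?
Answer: $45$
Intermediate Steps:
$X{\left(k \right)} = -3$
$U = 10$ ($U = \left(-1\right) \left(-10\right) = 10$)
$X{\left(2 \right)} \left(U - 25\right) = - 3 \left(10 - 25\right) = \left(-3\right) \left(-15\right) = 45$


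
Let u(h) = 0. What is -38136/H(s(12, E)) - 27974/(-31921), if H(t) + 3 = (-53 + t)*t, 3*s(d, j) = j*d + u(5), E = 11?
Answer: 58500042/606499 ≈ 96.455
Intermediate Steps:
s(d, j) = d*j/3 (s(d, j) = (j*d + 0)/3 = (d*j + 0)/3 = (d*j)/3 = d*j/3)
H(t) = -3 + t*(-53 + t) (H(t) = -3 + (-53 + t)*t = -3 + t*(-53 + t))
-38136/H(s(12, E)) - 27974/(-31921) = -38136/(-3 + ((⅓)*12*11)² - 53*12*11/3) - 27974/(-31921) = -38136/(-3 + 44² - 53*44) - 27974*(-1/31921) = -38136/(-3 + 1936 - 2332) + 27974/31921 = -38136/(-399) + 27974/31921 = -38136*(-1/399) + 27974/31921 = 1816/19 + 27974/31921 = 58500042/606499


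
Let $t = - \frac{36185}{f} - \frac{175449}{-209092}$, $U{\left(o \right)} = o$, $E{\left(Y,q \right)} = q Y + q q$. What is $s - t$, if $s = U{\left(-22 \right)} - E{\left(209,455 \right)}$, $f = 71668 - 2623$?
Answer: $- \frac{872391044735213}{2887351428} \approx -3.0214 \cdot 10^{5}$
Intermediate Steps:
$f = 69045$ ($f = 71668 - 2623 = 69045$)
$E{\left(Y,q \right)} = q^{2} + Y q$ ($E{\left(Y,q \right)} = Y q + q^{2} = q^{2} + Y q$)
$t = \frac{909576437}{2887351428}$ ($t = - \frac{36185}{69045} - \frac{175449}{-209092} = \left(-36185\right) \frac{1}{69045} - - \frac{175449}{209092} = - \frac{7237}{13809} + \frac{175449}{209092} = \frac{909576437}{2887351428} \approx 0.31502$)
$s = -302142$ ($s = -22 - 455 \left(209 + 455\right) = -22 - 455 \cdot 664 = -22 - 302120 = -302142$)
$s - t = -302142 - \frac{909576437}{2887351428} = - \frac{872391044735213}{2887351428}$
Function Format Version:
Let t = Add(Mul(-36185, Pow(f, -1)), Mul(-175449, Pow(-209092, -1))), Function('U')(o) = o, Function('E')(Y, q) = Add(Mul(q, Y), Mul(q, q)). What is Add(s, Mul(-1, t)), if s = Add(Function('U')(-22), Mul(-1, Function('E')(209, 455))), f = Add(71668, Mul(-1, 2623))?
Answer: Rational(-872391044735213, 2887351428) ≈ -3.0214e+5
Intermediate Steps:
f = 69045 (f = Add(71668, -2623) = 69045)
Function('E')(Y, q) = Add(Pow(q, 2), Mul(Y, q)) (Function('E')(Y, q) = Add(Mul(Y, q), Pow(q, 2)) = Add(Pow(q, 2), Mul(Y, q)))
t = Rational(909576437, 2887351428) (t = Add(Mul(-36185, Pow(69045, -1)), Mul(-175449, Pow(-209092, -1))) = Add(Mul(-36185, Rational(1, 69045)), Mul(-175449, Rational(-1, 209092))) = Add(Rational(-7237, 13809), Rational(175449, 209092)) = Rational(909576437, 2887351428) ≈ 0.31502)
s = -302142 (s = Add(-22, Mul(-1, Mul(455, Add(209, 455)))) = Add(-22, Mul(-1, Mul(455, 664))) = Add(-22, Mul(-1, 302120)) = Add(-22, -302120) = -302142)
Add(s, Mul(-1, t)) = Add(-302142, Mul(-1, Rational(909576437, 2887351428))) = Add(-302142, Rational(-909576437, 2887351428)) = Rational(-872391044735213, 2887351428)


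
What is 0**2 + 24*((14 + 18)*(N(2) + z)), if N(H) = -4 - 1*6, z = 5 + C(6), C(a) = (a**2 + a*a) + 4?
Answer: 54528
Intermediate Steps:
C(a) = 4 + 2*a**2 (C(a) = (a**2 + a**2) + 4 = 2*a**2 + 4 = 4 + 2*a**2)
z = 81 (z = 5 + (4 + 2*6**2) = 5 + (4 + 2*36) = 5 + (4 + 72) = 5 + 76 = 81)
N(H) = -10 (N(H) = -4 - 6 = -10)
0**2 + 24*((14 + 18)*(N(2) + z)) = 0**2 + 24*((14 + 18)*(-10 + 81)) = 0 + 24*(32*71) = 0 + 24*2272 = 0 + 54528 = 54528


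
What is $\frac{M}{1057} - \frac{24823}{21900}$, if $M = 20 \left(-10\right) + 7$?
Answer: $- \frac{30464611}{23148300} \approx -1.3161$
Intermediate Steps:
$M = -193$ ($M = -200 + 7 = -193$)
$\frac{M}{1057} - \frac{24823}{21900} = - \frac{193}{1057} - \frac{24823}{21900} = - \frac{30464611}{23148300}$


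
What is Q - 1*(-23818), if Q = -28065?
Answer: -4247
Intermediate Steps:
Q - 1*(-23818) = -28065 - 1*(-23818) = -28065 + 23818 = -4247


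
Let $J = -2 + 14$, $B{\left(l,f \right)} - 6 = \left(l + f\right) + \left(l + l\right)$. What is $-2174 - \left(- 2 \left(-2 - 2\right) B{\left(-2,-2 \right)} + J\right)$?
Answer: $-2170$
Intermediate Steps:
$B{\left(l,f \right)} = 6 + f + 3 l$ ($B{\left(l,f \right)} = 6 + \left(\left(l + f\right) + \left(l + l\right)\right) = 6 + \left(\left(f + l\right) + 2 l\right) = 6 + \left(f + 3 l\right) = 6 + f + 3 l$)
$J = 12$
$-2174 - \left(- 2 \left(-2 - 2\right) B{\left(-2,-2 \right)} + J\right) = -2174 - \left(- 2 \left(-2 - 2\right) \left(6 - 2 + 3 \left(-2\right)\right) + 12\right) = -2174 - \left(\left(-2\right) \left(-4\right) \left(6 - 2 - 6\right) + 12\right) = -2174 - \left(8 \left(-2\right) + 12\right) = -2174 - \left(-16 + 12\right) = -2174 - -4 = -2174 + 4 = -2170$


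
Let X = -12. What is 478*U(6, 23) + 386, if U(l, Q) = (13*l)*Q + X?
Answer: 852182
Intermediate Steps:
U(l, Q) = -12 + 13*Q*l (U(l, Q) = (13*l)*Q - 12 = 13*Q*l - 12 = -12 + 13*Q*l)
478*U(6, 23) + 386 = 478*(-12 + 13*23*6) + 386 = 478*(-12 + 1794) + 386 = 478*1782 + 386 = 851796 + 386 = 852182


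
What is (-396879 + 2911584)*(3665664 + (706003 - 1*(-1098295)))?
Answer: 13755340791210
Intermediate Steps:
(-396879 + 2911584)*(3665664 + (706003 - 1*(-1098295))) = 2514705*(3665664 + (706003 + 1098295)) = 2514705*(3665664 + 1804298) = 2514705*5469962 = 13755340791210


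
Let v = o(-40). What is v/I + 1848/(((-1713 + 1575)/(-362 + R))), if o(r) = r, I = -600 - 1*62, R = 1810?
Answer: -147620244/7613 ≈ -19391.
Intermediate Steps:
I = -662 (I = -600 - 62 = -662)
v = -40
v/I + 1848/(((-1713 + 1575)/(-362 + R))) = -40/(-662) + 1848/(((-1713 + 1575)/(-362 + 1810))) = -40*(-1/662) + 1848/((-138/1448)) = 20/331 + 1848/((-138*1/1448)) = 20/331 + 1848/(-69/724) = 20/331 + 1848*(-724/69) = 20/331 - 445984/23 = -147620244/7613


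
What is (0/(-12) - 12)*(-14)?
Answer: 168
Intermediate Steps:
(0/(-12) - 12)*(-14) = (0*(-1/12) - 12)*(-14) = (0 - 12)*(-14) = -12*(-14) = 168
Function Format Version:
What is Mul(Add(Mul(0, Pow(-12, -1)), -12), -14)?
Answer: 168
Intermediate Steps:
Mul(Add(Mul(0, Pow(-12, -1)), -12), -14) = Mul(Add(Mul(0, Rational(-1, 12)), -12), -14) = Mul(Add(0, -12), -14) = Mul(-12, -14) = 168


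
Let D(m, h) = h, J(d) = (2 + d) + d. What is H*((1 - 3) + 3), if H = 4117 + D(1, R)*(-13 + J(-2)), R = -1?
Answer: 4132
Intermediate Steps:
J(d) = 2 + 2*d
H = 4132 (H = 4117 - (-13 + (2 + 2*(-2))) = 4117 - (-13 + (2 - 4)) = 4117 - (-13 - 2) = 4117 - 1*(-15) = 4117 + 15 = 4132)
H*((1 - 3) + 3) = 4132*((1 - 3) + 3) = 4132*(-2 + 3) = 4132*1 = 4132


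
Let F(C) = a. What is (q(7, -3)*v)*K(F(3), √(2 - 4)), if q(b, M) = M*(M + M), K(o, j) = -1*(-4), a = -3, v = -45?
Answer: -3240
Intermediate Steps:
F(C) = -3
K(o, j) = 4
q(b, M) = 2*M² (q(b, M) = M*(2*M) = 2*M²)
(q(7, -3)*v)*K(F(3), √(2 - 4)) = ((2*(-3)²)*(-45))*4 = ((2*9)*(-45))*4 = (18*(-45))*4 = -810*4 = -3240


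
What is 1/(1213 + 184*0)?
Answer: 1/1213 ≈ 0.00082440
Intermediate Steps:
1/(1213 + 184*0) = 1/(1213 + 0) = 1/1213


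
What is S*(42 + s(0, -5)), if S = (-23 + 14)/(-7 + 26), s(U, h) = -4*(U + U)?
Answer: -378/19 ≈ -19.895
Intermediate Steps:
s(U, h) = -8*U
S = -9/19 ≈ -0.47368
S*(42 + s(0, -5)) = -9*(42 - 8*0)/19 = -9*(42 + 0)/19 = -9/19*42 = -378/19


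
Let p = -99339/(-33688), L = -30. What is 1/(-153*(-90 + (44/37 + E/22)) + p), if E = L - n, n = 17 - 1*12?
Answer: 13711016/189683843457 ≈ 7.2284e-5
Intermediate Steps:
n = 5 (n = 17 - 12 = 5)
E = -35 (E = -30 - 1*5 = -30 - 5 = -35)
p = 99339/33688 (p = -99339*(-1/33688) = 99339/33688 ≈ 2.9488)
1/(-153*(-90 + (44/37 + E/22)) + p) = 1/(-153*(-90 + (44/37 - 35/22)) + 99339/33688) = 1/(-153*(-90 - 327/814) + 99339/33688) = 1/(-153*(-73587/814) + 99339/33688) = 1/(11258811/814 + 99339/33688) = 1/(189683843457/13711016) = 13711016/189683843457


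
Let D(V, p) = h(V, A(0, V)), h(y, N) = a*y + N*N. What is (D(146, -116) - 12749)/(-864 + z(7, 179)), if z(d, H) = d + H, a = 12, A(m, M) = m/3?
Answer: 10997/678 ≈ 16.220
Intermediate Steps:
A(m, M) = m/3 (A(m, M) = m*(1/3) = m/3)
h(y, N) = N**2 + 12*y (h(y, N) = 12*y + N*N = 12*y + N**2 = N**2 + 12*y)
D(V, p) = 12*V (D(V, p) = ((1/3)*0)**2 + 12*V = 0**2 + 12*V = 0 + 12*V = 12*V)
z(d, H) = H + d
(D(146, -116) - 12749)/(-864 + z(7, 179)) = (12*146 - 12749)/(-864 + (179 + 7)) = (1752 - 12749)/(-864 + 186) = -10997/(-678) = -10997*(-1/678) = 10997/678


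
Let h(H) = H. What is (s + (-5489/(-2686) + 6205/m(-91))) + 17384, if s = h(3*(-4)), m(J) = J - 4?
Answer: 883333613/51034 ≈ 17309.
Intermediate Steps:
m(J) = -4 + J
s = -12 (s = 3*(-4) = -12)
(s + (-5489/(-2686) + 6205/m(-91))) + 17384 = (-12 + (-5489/(-2686) + 6205/(-4 - 91))) + 17384 = (-12 + (-5489*(-1/2686) + 6205/(-95))) + 17384 = (-12 + (5489/2686 + 6205*(-1/95))) + 17384 = (-12 + (5489/2686 - 1241/19)) + 17384 = (-12 - 3229035/51034) + 17384 = -3841443/51034 + 17384 = 883333613/51034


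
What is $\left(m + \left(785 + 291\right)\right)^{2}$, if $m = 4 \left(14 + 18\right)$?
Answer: $1449616$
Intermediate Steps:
$m = 128$ ($m = 4 \cdot 32 = 128$)
$\left(m + \left(785 + 291\right)\right)^{2} = \left(128 + \left(785 + 291\right)\right)^{2} = \left(128 + 1076\right)^{2} = 1204^{2} = 1449616$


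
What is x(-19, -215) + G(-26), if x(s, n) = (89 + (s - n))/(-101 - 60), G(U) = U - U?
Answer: -285/161 ≈ -1.7702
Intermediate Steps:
G(U) = 0
x(s, n) = -89/161 - s/161 + n/161 (x(s, n) = (89 + s - n)/(-161) = (89 + s - n)*(-1/161) = -89/161 - s/161 + n/161)
x(-19, -215) + G(-26) = (-89/161 - 1/161*(-19) + (1/161)*(-215)) + 0 = (-89/161 + 19/161 - 215/161) + 0 = -285/161 + 0 = -285/161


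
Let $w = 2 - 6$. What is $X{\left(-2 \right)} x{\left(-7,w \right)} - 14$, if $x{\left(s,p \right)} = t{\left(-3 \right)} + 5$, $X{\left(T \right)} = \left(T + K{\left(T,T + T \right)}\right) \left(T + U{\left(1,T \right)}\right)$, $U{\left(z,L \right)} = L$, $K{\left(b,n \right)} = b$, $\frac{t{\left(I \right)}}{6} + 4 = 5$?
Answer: $162$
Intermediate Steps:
$t{\left(I \right)} = 6$ ($t{\left(I \right)} = -24 + 6 \cdot 5 = -24 + 30 = 6$)
$X{\left(T \right)} = 4 T^{2}$ ($X{\left(T \right)} = \left(T + T\right) \left(T + T\right) = 2 T 2 T = 4 T^{2}$)
$w = -4$
$x{\left(s,p \right)} = 11$ ($x{\left(s,p \right)} = 6 + 5 = 11$)
$X{\left(-2 \right)} x{\left(-7,w \right)} - 14 = 4 \left(-2\right)^{2} \cdot 11 - 14 = 4 \cdot 4 \cdot 11 - 14 = 16 \cdot 11 - 14 = 176 - 14 = 162$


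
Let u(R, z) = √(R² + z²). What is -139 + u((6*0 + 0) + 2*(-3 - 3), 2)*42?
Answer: -139 + 84*√37 ≈ 371.95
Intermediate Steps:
-139 + u((6*0 + 0) + 2*(-3 - 3), 2)*42 = -139 + √(((6*0 + 0) + 2*(-3 - 3))² + 2²)*42 = -139 + √(((0 + 0) + 2*(-6))² + 4)*42 = -139 + √((0 - 12)² + 4)*42 = -139 + √((-12)² + 4)*42 = -139 + √(144 + 4)*42 = -139 + √148*42 = -139 + (2*√37)*42 = -139 + 84*√37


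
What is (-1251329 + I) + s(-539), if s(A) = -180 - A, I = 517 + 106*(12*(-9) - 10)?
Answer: -1262961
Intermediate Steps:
I = -11991 (I = 517 + 106*(-108 - 10) = 517 + 106*(-118) = 517 - 12508 = -11991)
(-1251329 + I) + s(-539) = (-1251329 - 11991) + (-180 - 1*(-539)) = -1263320 + (-180 + 539) = -1263320 + 359 = -1262961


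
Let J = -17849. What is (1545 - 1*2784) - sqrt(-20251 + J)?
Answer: -1239 - 10*I*sqrt(381) ≈ -1239.0 - 195.19*I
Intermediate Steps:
(1545 - 1*2784) - sqrt(-20251 + J) = (1545 - 1*2784) - sqrt(-20251 - 17849) = (1545 - 2784) - sqrt(-38100) = -1239 - 10*I*sqrt(381)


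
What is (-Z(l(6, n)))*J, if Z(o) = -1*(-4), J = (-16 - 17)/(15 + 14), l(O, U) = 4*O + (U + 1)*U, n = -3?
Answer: 132/29 ≈ 4.5517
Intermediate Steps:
l(O, U) = 4*O + U*(1 + U) (l(O, U) = 4*O + (1 + U)*U = 4*O + U*(1 + U))
J = -33/29 ≈ -1.1379
Z(o) = 4
(-Z(l(6, n)))*J = -1*4*(-33/29) = -4*(-33/29) = 132/29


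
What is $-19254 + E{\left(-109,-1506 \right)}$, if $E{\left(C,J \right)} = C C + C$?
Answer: $-7482$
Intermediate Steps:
$E{\left(C,J \right)} = C + C^{2}$ ($E{\left(C,J \right)} = C^{2} + C = C + C^{2}$)
$-19254 + E{\left(-109,-1506 \right)} = -19254 - 109 \left(1 - 109\right) = -19254 - -11772 = -19254 + 11772 = -7482$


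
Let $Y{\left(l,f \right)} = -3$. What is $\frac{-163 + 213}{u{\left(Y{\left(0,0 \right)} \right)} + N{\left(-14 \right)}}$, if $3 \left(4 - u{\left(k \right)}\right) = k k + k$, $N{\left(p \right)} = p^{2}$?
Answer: $\frac{25}{99} \approx 0.25253$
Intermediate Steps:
$u{\left(k \right)} = 4 - \frac{k}{3} - \frac{k^{2}}{3}$ ($u{\left(k \right)} = 4 - \frac{k k + k}{3} = 4 - \frac{k^{2} + k}{3} = 4 - \frac{k + k^{2}}{3} = 4 - \left(\frac{k}{3} + \frac{k^{2}}{3}\right) = 4 - \frac{k}{3} - \frac{k^{2}}{3}$)
$\frac{-163 + 213}{u{\left(Y{\left(0,0 \right)} \right)} + N{\left(-14 \right)}} = \frac{-163 + 213}{\left(4 - -1 - \frac{\left(-3\right)^{2}}{3}\right) + \left(-14\right)^{2}} = \frac{50}{\left(4 + 1 - 3\right) + 196} = \frac{50}{2 + 196} = \frac{50}{198} = 50 \cdot \frac{1}{198} = \frac{25}{99}$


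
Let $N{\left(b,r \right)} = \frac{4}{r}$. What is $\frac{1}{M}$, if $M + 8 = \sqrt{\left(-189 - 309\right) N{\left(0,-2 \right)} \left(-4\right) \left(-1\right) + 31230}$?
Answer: $\frac{4}{17575} + \frac{\sqrt{35214}}{35150} \approx 0.0055663$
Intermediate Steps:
$M = -8 + \sqrt{35214}$ ($M = -8 + \sqrt{\left(-189 - 309\right) \frac{4}{-2} \left(-4\right) \left(-1\right) + 31230} = -8 + \sqrt{- 498 \cdot 4 \left(- \frac{1}{2}\right) \left(-4\right) \left(-1\right) + 31230} = -8 + \sqrt{- 498 \left(-2\right) \left(-4\right) \left(-1\right) + 31230} = -8 + \sqrt{- 498 \cdot 8 \left(-1\right) + 31230} = -8 + \sqrt{\left(-498\right) \left(-8\right) + 31230} = -8 + \sqrt{3984 + 31230} = -8 + \sqrt{35214} \approx 179.65$)
$\frac{1}{M} = \frac{1}{-8 + \sqrt{35214}}$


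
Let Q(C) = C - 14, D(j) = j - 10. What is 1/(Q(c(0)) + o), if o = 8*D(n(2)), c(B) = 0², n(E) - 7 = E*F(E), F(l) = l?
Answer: -⅙ ≈ -0.16667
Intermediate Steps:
n(E) = 7 + E² (n(E) = 7 + E*E = 7 + E²)
c(B) = 0
D(j) = -10 + j
Q(C) = -14 + C
o = 8 (o = 8*(-10 + (7 + 2²)) = 8*(-10 + (7 + 4)) = 8*(-10 + 11) = 8*1 = 8)
1/(Q(c(0)) + o) = 1/((-14 + 0) + 8) = 1/(-14 + 8) = 1/(-6) = -⅙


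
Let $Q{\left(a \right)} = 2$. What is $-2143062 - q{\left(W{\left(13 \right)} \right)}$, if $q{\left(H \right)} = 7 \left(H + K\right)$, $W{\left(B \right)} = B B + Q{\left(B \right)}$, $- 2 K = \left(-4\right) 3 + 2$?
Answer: $-2144294$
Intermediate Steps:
$K = 5$ ($K = - \frac{\left(-4\right) 3 + 2}{2} = - \frac{-12 + 2}{2} = \left(- \frac{1}{2}\right) \left(-10\right) = 5$)
$W{\left(B \right)} = 2 + B^{2}$ ($W{\left(B \right)} = B B + 2 = B^{2} + 2 = 2 + B^{2}$)
$q{\left(H \right)} = 35 + 7 H$ ($q{\left(H \right)} = 7 \left(H + 5\right) = 7 \left(5 + H\right) = 35 + 7 H$)
$-2143062 - q{\left(W{\left(13 \right)} \right)} = -2143062 - \left(35 + 7 \left(2 + 13^{2}\right)\right) = -2143062 - \left(35 + 7 \left(2 + 169\right)\right) = -2143062 - \left(35 + 7 \cdot 171\right) = -2143062 - \left(35 + 1197\right) = -2143062 - 1232 = -2144294$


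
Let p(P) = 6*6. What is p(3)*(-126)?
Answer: -4536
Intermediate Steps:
p(P) = 36
p(3)*(-126) = 36*(-126) = -4536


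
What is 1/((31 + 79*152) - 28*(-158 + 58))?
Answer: 1/14839 ≈ 6.7390e-5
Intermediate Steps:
1/((31 + 79*152) - 28*(-158 + 58)) = 1/((31 + 12008) - 28*(-100)) = 1/(12039 + 2800) = 1/14839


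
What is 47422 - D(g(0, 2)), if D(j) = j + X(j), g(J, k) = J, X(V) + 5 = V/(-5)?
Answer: 47427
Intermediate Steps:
X(V) = -5 - V/5 (X(V) = -5 + V/(-5) = -5 + V*(-1/5) = -5 - V/5)
D(j) = -5 + 4*j/5 (D(j) = j + (-5 - j/5) = -5 + 4*j/5)
47422 - D(g(0, 2)) = 47422 - (-5 + (4/5)*0) = 47422 - (-5 + 0) = 47422 - 1*(-5) = 47422 + 5 = 47427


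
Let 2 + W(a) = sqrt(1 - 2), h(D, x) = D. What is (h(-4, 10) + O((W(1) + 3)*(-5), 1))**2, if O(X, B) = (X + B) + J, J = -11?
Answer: 336 + 190*I ≈ 336.0 + 190.0*I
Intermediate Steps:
W(a) = -2 + I (W(a) = -2 + sqrt(1 - 2) = -2 + sqrt(-1) = -2 + I)
O(X, B) = -11 + B + X (O(X, B) = (X + B) - 11 = (B + X) - 11 = -11 + B + X)
(h(-4, 10) + O((W(1) + 3)*(-5), 1))**2 = (-4 + (-11 + 1 + ((-2 + I) + 3)*(-5)))**2 = (-4 + (-11 + 1 + (1 + I)*(-5)))**2 = (-4 + (-11 + 1 + (-5 - 5*I)))**2 = (-4 + (-15 - 5*I))**2 = (-19 - 5*I)**2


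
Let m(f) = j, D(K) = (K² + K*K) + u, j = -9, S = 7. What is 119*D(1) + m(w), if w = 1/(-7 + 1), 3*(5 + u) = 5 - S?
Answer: -1336/3 ≈ -445.33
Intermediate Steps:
u = -17/3 (u = -5 + (5 - 1*7)/3 = -5 + (5 - 7)/3 = -5 + (⅓)*(-2) = -5 - ⅔ = -17/3 ≈ -5.6667)
w = -⅙ (w = 1/(-6) = -⅙ ≈ -0.16667)
D(K) = -17/3 + 2*K² (D(K) = (K² + K*K) - 17/3 = (K² + K²) - 17/3 = 2*K² - 17/3 = -17/3 + 2*K²)
m(f) = -9
119*D(1) + m(w) = 119*(-17/3 + 2*1²) - 9 = 119*(-17/3 + 2*1) - 9 = 119*(-17/3 + 2) - 9 = 119*(-11/3) - 9 = -1309/3 - 9 = -1336/3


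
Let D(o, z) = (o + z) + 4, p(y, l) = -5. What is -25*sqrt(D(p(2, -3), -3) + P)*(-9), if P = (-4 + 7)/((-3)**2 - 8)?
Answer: 225*I ≈ 225.0*I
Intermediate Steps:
D(o, z) = 4 + o + z
P = 3 (P = 3/(9 - 8) = 3/1 = 3*1 = 3)
-25*sqrt(D(p(2, -3), -3) + P)*(-9) = -25*sqrt((4 - 5 - 3) + 3)*(-9) = -25*sqrt(-4 + 3)*(-9) = -25*I*(-9) = 225*I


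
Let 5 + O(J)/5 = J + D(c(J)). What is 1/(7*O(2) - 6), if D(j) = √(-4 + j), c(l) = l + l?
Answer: -1/111 ≈ -0.0090090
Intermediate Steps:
c(l) = 2*l
O(J) = -25 + 5*J + 5*√(-4 + 2*J) (O(J) = -25 + 5*(J + √(-4 + 2*J)) = -25 + (5*J + 5*√(-4 + 2*J)) = -25 + 5*J + 5*√(-4 + 2*J))
1/(7*O(2) - 6) = 1/(7*(-25 + 5*2 + 5*√(-4 + 2*2)) - 6) = 1/(7*(-25 + 10 + 5*√(-4 + 4)) - 6) = 1/(7*(-25 + 10 + 5*√0) - 6) = 1/(7*(-25 + 10 + 5*0) - 6) = 1/(7*(-25 + 10 + 0) - 6) = 1/(7*(-15) - 6) = 1/(-105 - 6) = 1/(-111) = -1/111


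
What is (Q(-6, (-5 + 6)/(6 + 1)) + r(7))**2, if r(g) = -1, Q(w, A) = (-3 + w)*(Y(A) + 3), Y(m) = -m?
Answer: 34969/49 ≈ 713.65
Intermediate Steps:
Q(w, A) = (-3 + w)*(3 - A) (Q(w, A) = (-3 + w)*(-A + 3) = (-3 + w)*(3 - A))
(Q(-6, (-5 + 6)/(6 + 1)) + r(7))**2 = ((-9 + 3*((-5 + 6)/(6 + 1)) + 3*(-6) - 1*(-5 + 6)/(6 + 1)*(-6)) - 1)**2 = ((-9 + 3*(1/7) - 18 - 1*1/7*(-6)) - 1)**2 = ((-9 + 3/7 - 18 + 6/7) - 1)**2 = (-180/7 - 1)**2 = (-187/7)**2 = 34969/49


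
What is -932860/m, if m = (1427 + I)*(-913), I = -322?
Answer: 186572/201773 ≈ 0.92466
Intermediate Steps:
m = -1008865 (m = (1427 - 322)*(-913) = 1105*(-913) = -1008865)
-932860/m = -932860/(-1008865) = -932860*(-1/1008865) = 186572/201773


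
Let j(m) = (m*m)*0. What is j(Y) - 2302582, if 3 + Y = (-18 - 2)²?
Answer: -2302582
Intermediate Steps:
Y = 397 (Y = -3 + (-18 - 2)² = -3 + (-20)² = -3 + 400 = 397)
j(m) = 0 (j(m) = m²*0 = 0)
j(Y) - 2302582 = 0 - 2302582 = -2302582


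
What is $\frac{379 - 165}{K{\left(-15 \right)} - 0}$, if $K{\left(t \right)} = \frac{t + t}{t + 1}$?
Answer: $\frac{1498}{15} \approx 99.867$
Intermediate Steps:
$K{\left(t \right)} = \frac{2 t}{1 + t}$
$\frac{379 - 165}{K{\left(-15 \right)} - 0} = \frac{379 - 165}{2 \left(-15\right) \frac{1}{1 - 15} - 0} = \frac{214}{2 \left(-15\right) \frac{1}{-14} + 0} = \frac{214}{2 \left(-15\right) \left(- \frac{1}{14}\right) + 0} = \frac{214}{\frac{15}{7} + 0} = \frac{214}{\frac{15}{7}} = 214 \cdot \frac{7}{15} = \frac{1498}{15}$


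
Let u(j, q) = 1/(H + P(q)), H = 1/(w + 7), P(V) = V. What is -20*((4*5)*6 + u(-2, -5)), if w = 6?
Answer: -38335/16 ≈ -2395.9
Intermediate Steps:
H = 1/13 (H = 1/(6 + 7) = 1/13 ≈ 0.076923)
u(j, q) = 1/(1/13 + q)
-20*((4*5)*6 + u(-2, -5)) = -20*((4*5)*6 + 13/(1 + 13*(-5))) = -20*(20*6 + 13/(1 - 65)) = -20*(120 + 13/(-64)) = -20*(120 + 13*(-1/64)) = -20*(120 - 13/64) = -20*7667/64 = -38335/16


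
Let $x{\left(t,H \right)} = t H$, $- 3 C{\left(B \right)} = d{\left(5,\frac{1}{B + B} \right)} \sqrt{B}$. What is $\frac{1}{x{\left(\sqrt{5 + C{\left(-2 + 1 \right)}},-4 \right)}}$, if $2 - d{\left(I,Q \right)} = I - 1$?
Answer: $- \frac{\sqrt{3}}{4 \sqrt{15 + 2 i}} \approx -0.11107 + 0.0073719 i$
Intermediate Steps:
$d{\left(I,Q \right)} = 3 - I$ ($d{\left(I,Q \right)} = 2 - \left(I - 1\right) = 2 - \left(-1 + I\right) = 3 - I$)
$C{\left(B \right)} = \frac{2 \sqrt{B}}{3}$ ($C{\left(B \right)} = - \frac{\left(3 - 5\right) \sqrt{B}}{3} = - \frac{\left(-2\right) \sqrt{B}}{3} = \frac{2 \sqrt{B}}{3}$)
$x{\left(t,H \right)} = H t$
$\frac{1}{x{\left(\sqrt{5 + C{\left(-2 + 1 \right)}},-4 \right)}} = \frac{1}{\left(-4\right) \sqrt{5 + \frac{2 \sqrt{-2 + 1}}{3}}} = \frac{1}{\left(-4\right) \sqrt{5 + \frac{2 \sqrt{-1}}{3}}} = \frac{1}{\left(-4\right) \sqrt{5 + \frac{2 i}{3}}} = - \frac{1}{4 \sqrt{5 + \frac{2 i}{3}}}$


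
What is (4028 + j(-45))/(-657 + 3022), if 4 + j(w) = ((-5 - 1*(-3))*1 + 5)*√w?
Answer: 4024/2365 + 9*I*√5/2365 ≈ 1.7015 + 0.0085094*I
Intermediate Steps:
j(w) = -4 + 3*√w (j(w) = -4 + ((-5 - 1*(-3))*1 + 5)*√w = -4 + ((-5 + 3)*1 + 5)*√w = -4 + (-2*1 + 5)*√w = -4 + (-2 + 5)*√w = -4 + 3*√w)
(4028 + j(-45))/(-657 + 3022) = (4028 + (-4 + 3*√(-45)))/(-657 + 3022) = (4028 + (-4 + 3*(3*I*√5)))/2365 = (4028 + (-4 + 9*I*√5))*(1/2365) = (4024 + 9*I*√5)*(1/2365) = 4024/2365 + 9*I*√5/2365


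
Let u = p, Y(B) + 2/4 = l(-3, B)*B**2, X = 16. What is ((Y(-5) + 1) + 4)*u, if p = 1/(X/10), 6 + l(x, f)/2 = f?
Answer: -5455/16 ≈ -340.94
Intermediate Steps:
l(x, f) = -12 + 2*f
Y(B) = -1/2 + B**2*(-12 + 2*B) (Y(B) = -1/2 + (-12 + 2*B)*B**2 = -1/2 + B**2*(-12 + 2*B))
p = 5/8 (p = 1/(16/10) = 1/(16*(1/10)) = 1/(8/5) = 5/8 ≈ 0.62500)
u = 5/8 ≈ 0.62500
((Y(-5) + 1) + 4)*u = (((-1/2 + 2*(-5)**2*(-6 - 5)) + 1) + 4)*(5/8) = (((-1/2 + 2*25*(-11)) + 1) + 4)*(5/8) = (((-1/2 - 550) + 1) + 4)*(5/8) = ((-1101/2 + 1) + 4)*(5/8) = (-1099/2 + 4)*(5/8) = -1091/2*5/8 = -5455/16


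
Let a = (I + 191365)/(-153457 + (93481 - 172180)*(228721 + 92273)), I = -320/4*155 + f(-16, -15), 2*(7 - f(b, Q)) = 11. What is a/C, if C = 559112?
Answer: -357933/28248642075532912 ≈ -1.2671e-11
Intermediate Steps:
f(b, Q) = 3/2 (f(b, Q) = 7 - ½*11 = 7 - 11/2 = 3/2)
I = -24797/2 (I = -320/4*155 + 3/2 = -320*¼*155 + 3/2 = -80*155 + 3/2 = -12400 + 3/2 = -24797/2 ≈ -12399.)
a = -357933/50524120526 (a = (-24797/2 + 191365)/(-153457 + (93481 - 172180)*(228721 + 92273)) = 357933/(2*(-153457 - 78699*320994)) = 357933/(2*(-153457 - 25261906806)) = (357933/2)/(-25262060263) = (357933/2)*(-1/25262060263) = -357933/50524120526 ≈ -7.0844e-6)
a/C = -357933/50524120526/559112 = -357933/50524120526*1/559112 = -357933/28248642075532912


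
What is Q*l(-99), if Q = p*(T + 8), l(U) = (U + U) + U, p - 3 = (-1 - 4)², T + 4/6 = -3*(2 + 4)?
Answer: 88704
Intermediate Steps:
T = -56/3 (T = -⅔ - 3*(2 + 4) = -⅔ - 3*6 = -⅔ - 18 = -56/3 ≈ -18.667)
p = 28 (p = 3 + (-1 - 4)² = 3 + (-5)² = 3 + 25 = 28)
l(U) = 3*U (l(U) = 2*U + U = 3*U)
Q = -896/3 (Q = 28*(-56/3 + 8) = 28*(-32/3) = -896/3 ≈ -298.67)
Q*l(-99) = -896*(-99) = -896/3*(-297) = 88704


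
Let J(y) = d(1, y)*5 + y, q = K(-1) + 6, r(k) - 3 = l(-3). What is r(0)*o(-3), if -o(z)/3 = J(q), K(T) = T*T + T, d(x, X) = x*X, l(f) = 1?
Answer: -432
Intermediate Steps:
d(x, X) = X*x
r(k) = 4 (r(k) = 3 + 1 = 4)
K(T) = T + T**2 (K(T) = T**2 + T = T + T**2)
q = 6 (q = -(1 - 1) + 6 = -1*0 + 6 = 0 + 6 = 6)
J(y) = 6*y (J(y) = (y*1)*5 + y = y*5 + y = 5*y + y = 6*y)
o(z) = -108 (o(z) = -18*6 = -3*36 = -108)
r(0)*o(-3) = 4*(-108) = -432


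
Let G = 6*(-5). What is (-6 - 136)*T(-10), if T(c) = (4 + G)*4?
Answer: 14768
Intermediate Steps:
G = -30
T(c) = -104 (T(c) = (4 - 30)*4 = -26*4 = -104)
(-6 - 136)*T(-10) = (-6 - 136)*(-104) = -142*(-104) = 14768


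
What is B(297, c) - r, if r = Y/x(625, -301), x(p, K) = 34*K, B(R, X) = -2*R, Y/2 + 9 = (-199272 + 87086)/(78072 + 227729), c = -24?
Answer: -929484392293/1564783717 ≈ -594.00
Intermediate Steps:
Y = -5728790/305801 (Y = -18 + 2*((-199272 + 87086)/(78072 + 227729)) = -18 + 2*(-112186/305801) = -18 - 224372/305801 = -5728790/305801 ≈ -18.734)
r = 2864395/1564783717 (r = -5728790/(305801*(34*(-301))) = -5728790/305801/(-10234) = -5728790/305801*(-1/10234) = 2864395/1564783717 ≈ 0.0018305)
B(297, c) - r = -2*297 - 1*2864395/1564783717 = -594 - 2864395/1564783717 = -929484392293/1564783717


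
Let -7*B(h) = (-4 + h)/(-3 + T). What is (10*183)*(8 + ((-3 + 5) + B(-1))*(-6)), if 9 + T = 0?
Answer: -46665/7 ≈ -6666.4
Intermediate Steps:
T = -9 (T = -9 + 0 = -9)
B(h) = -1/21 + h/84 (B(h) = -(-4 + h)/(7*(-3 - 9)) = -(-4 + h)/(7*(-12)) = -(-4 + h)*(-1)/(7*12) = -(⅓ - h/12)/7 = -1/21 + h/84)
(10*183)*(8 + ((-3 + 5) + B(-1))*(-6)) = (10*183)*(8 + ((-3 + 5) + (-1/21 + (1/84)*(-1)))*(-6)) = 1830*(8 + (2 + (-1/21 - 1/84))*(-6)) = 1830*(8 + (2 - 5/84)*(-6)) = 1830*(8 + (163/84)*(-6)) = 1830*(8 - 163/14) = 1830*(-51/14) = -46665/7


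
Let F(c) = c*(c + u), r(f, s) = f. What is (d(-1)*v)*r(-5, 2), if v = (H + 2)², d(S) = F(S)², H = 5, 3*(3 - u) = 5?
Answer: -245/9 ≈ -27.222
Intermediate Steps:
u = 4/3 (u = 3 - ⅓*5 = 3 - 5/3 = 4/3 ≈ 1.3333)
F(c) = c*(4/3 + c) (F(c) = c*(c + 4/3) = c*(4/3 + c))
d(S) = S²*(4 + 3*S)²/9 (d(S) = (S*(4 + 3*S)/3)² = S²*(4 + 3*S)²/9)
v = 49 (v = (5 + 2)² = 7² = 49)
(d(-1)*v)*r(-5, 2) = (((⅑)*(-1)²*(4 + 3*(-1))²)*49)*(-5) = (((⅑)*1*(4 - 3)²)*49)*(-5) = (((⅑)*1*1²)*49)*(-5) = (((⅑)*1*1)*49)*(-5) = ((⅑)*49)*(-5) = (49/9)*(-5) = -245/9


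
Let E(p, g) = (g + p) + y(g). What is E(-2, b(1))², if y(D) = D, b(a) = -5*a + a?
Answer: 100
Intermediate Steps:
b(a) = -4*a
E(p, g) = p + 2*g (E(p, g) = (g + p) + g = p + 2*g)
E(-2, b(1))² = (-2 + 2*(-4*1))² = (-2 + 2*(-4))² = (-2 - 8)² = (-10)² = 100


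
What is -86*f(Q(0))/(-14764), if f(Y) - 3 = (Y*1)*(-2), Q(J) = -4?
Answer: 473/7382 ≈ 0.064075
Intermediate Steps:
f(Y) = 3 - 2*Y (f(Y) = 3 + (Y*1)*(-2) = 3 + Y*(-2) = 3 - 2*Y)
-86*f(Q(0))/(-14764) = -86*(3 - 2*(-4))/(-14764) = -86*(3 + 8)*(-1/14764) = -86*11*(-1/14764) = -946*(-1/14764) = 473/7382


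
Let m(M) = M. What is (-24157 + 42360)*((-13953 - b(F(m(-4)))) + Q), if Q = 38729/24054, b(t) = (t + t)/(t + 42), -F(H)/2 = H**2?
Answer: -30529415145211/120270 ≈ -2.5384e+8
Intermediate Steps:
F(H) = -2*H**2
b(t) = 2*t/(42 + t) (b(t) = (2*t)/(42 + t) = 2*t/(42 + t))
Q = 38729/24054 (Q = 38729*(1/24054) = 38729/24054 ≈ 1.6101)
(-24157 + 42360)*((-13953 - b(F(m(-4)))) + Q) = (-24157 + 42360)*((-13953 - 2*(-2*(-4)**2)/(42 - 2*(-4)**2)) + 38729/24054) = 18203*((-13953 - 2*(-2*16)/(42 - 2*16)) + 38729/24054) = 18203*((-13953 - 2*(-32)/(42 - 32)) + 38729/24054) = 18203*((-13953 - 2*(-32)/10) + 38729/24054) = 18203*((-13953 - 1*(-32/5)) + 38729/24054) = 18203*((-13953 + 32/5) + 38729/24054) = 18203*(-69733/5 + 38729/24054) = 18203*(-1677163937/120270) = -30529415145211/120270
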